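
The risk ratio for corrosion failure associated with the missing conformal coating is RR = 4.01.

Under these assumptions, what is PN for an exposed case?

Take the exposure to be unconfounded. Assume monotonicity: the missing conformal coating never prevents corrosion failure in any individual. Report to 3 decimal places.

PN ≈ 0.751

Under exogeneity and monotonicity, PN = (RR − 1) / RR = 1 − 1/RR.
PN = (4.01 − 1) / 4.01 = 3.01 / 4.01 ≈ 0.7506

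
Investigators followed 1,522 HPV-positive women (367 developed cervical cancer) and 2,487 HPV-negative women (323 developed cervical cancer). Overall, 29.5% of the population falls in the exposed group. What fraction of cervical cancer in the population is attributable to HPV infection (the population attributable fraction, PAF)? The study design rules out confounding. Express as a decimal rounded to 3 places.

p₁ = P(outcome | exposed) = 367/1522 = 0.24113
p₀ = P(outcome | unexposed) = 323/2487 = 0.12988
Overall risk P(Y=1) = π·p₁ + (1−π)·p₀ = 0.295×0.24113 + 0.705×0.12988 = 0.1627.
Under exogeneity, PAF = [P(Y=1) − p₀] / P(Y=1).
PAF = (0.1627 − 0.12988) / 0.1627 ≈ 0.2017

PAF ≈ 0.202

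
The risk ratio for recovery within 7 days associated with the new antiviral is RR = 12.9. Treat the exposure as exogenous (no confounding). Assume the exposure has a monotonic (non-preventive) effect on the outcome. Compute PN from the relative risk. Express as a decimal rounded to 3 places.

Under exogeneity and monotonicity, PN = (RR − 1) / RR = 1 − 1/RR.
PN = (12.9 − 1) / 12.9 = 11.9 / 12.9 ≈ 0.9225

PN ≈ 0.922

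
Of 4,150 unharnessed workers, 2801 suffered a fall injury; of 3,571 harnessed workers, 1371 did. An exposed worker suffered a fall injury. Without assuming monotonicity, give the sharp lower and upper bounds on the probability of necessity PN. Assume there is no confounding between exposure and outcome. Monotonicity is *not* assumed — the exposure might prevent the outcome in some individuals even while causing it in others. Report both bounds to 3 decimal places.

p₁ = P(outcome | exposed) = 2801/4150 = 0.67494
p₀ = P(outcome | unexposed) = 1371/3571 = 0.38393
Under exogeneity alone the bounds on PN are max{0,(p₁−p₀)/p₁} ≤ PN ≤ min{1,(1−p₀)/p₁}.
  lower = (p₁ − p₀)/p₁ = 0.29101 / 0.67494 ≈ 0.4312
  upper = min{1, (1 − p₀)/p₁} = 0.61607 / 0.67494 ≈ 0.9128

0.431 ≤ PN ≤ 0.913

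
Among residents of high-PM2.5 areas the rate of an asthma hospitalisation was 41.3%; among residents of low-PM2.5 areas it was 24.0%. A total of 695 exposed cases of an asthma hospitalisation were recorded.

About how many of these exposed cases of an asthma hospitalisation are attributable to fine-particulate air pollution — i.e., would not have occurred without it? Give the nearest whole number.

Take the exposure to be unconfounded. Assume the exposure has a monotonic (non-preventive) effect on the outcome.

about 291 cases

p₁ = 0.413, p₀ = 0.24.
PN = (p₁ − p₀)/p₁ = (0.413 − 0.24) / 0.413 ≈ 0.41889.
Attributable cases ≈ PN × (exposed cases) = 0.41889 × 695 ≈ 291.13.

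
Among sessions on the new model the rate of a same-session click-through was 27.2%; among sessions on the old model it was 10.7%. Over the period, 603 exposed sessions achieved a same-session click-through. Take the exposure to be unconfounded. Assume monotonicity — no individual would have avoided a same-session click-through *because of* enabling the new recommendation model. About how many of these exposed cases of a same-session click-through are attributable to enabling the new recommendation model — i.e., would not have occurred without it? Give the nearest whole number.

p₁ = 0.272, p₀ = 0.107.
PN = (p₁ − p₀)/p₁ = (0.272 − 0.107) / 0.272 ≈ 0.60662.
Attributable cases ≈ PN × (exposed cases) = 0.60662 × 603 ≈ 365.79.

about 366 cases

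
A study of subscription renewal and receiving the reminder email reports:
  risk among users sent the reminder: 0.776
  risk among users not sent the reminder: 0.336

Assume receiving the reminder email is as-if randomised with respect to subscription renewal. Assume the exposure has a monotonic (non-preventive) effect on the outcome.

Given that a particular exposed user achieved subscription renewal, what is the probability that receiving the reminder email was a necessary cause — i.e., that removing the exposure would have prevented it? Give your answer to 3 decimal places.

Let p₁ = 0.776, p₀ = 0.336.
Under exogeneity and monotonicity, PN = (p₁ − p₀) / p₁.
PN = (0.776 − 0.336) / 0.776 = 0.44 / 0.776 ≈ 0.5670

PN ≈ 0.567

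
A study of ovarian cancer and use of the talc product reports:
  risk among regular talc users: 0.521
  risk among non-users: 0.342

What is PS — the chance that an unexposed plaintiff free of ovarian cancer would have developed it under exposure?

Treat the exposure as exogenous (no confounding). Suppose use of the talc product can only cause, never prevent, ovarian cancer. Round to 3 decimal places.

Let p₁ = 0.521, p₀ = 0.342.
Under exogeneity and monotonicity, PS = (p₁ − p₀) / (1 − p₀).
PS = (0.521 − 0.342) / (1 − 0.342) = 0.179 / 0.658 ≈ 0.2720

PS ≈ 0.272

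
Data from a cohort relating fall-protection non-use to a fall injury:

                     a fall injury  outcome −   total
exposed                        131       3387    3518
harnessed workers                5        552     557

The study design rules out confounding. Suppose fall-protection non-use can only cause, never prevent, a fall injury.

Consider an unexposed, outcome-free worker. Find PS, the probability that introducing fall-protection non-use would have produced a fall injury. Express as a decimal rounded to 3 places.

PS ≈ 0.029

p₁ = P(outcome | exposed) = 131/3518 = 0.037237
p₀ = P(outcome | unexposed) = 5/557 = 0.0089767
Under exogeneity and monotonicity, PS = (p₁ − p₀)/(1 − p₀).
PS = (0.037237 − 0.0089767) / 0.99102 ≈ 0.0285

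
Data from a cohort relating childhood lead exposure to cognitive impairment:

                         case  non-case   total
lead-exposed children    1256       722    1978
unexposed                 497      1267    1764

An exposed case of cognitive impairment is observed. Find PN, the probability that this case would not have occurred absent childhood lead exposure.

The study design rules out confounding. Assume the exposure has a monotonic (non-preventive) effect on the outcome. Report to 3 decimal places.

PN ≈ 0.556

p₁ = P(outcome | exposed) = 1256/1978 = 0.63498
p₀ = P(outcome | unexposed) = 497/1764 = 0.28175
Under exogeneity and monotonicity, PN = (p₁ − p₀)/p₁.
PN = (0.63498 − 0.28175) / 0.63498 ≈ 0.5563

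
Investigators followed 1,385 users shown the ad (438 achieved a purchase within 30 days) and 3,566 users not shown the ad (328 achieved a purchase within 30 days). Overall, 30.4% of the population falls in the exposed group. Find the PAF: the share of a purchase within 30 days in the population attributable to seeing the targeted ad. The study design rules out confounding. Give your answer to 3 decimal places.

PAF ≈ 0.426

p₁ = P(outcome | exposed) = 438/1385 = 0.31625
p₀ = P(outcome | unexposed) = 328/3566 = 0.09198
Overall risk P(Y=1) = π·p₁ + (1−π)·p₀ = 0.304×0.31625 + 0.696×0.09198 = 0.16016.
Under exogeneity, PAF = [P(Y=1) − p₀] / P(Y=1).
PAF = (0.16016 − 0.09198) / 0.16016 ≈ 0.4257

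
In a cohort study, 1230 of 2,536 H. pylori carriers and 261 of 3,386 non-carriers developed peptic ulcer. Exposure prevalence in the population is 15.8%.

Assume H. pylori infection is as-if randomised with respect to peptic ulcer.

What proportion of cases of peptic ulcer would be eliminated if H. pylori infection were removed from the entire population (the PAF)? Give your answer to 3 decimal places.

PAF ≈ 0.455

p₁ = P(outcome | exposed) = 1230/2536 = 0.48502
p₀ = P(outcome | unexposed) = 261/3386 = 0.077082
Overall risk P(Y=1) = π·p₁ + (1−π)·p₀ = 0.158×0.48502 + 0.842×0.077082 = 0.14154.
Under exogeneity, PAF = [P(Y=1) − p₀] / P(Y=1).
PAF = (0.14154 − 0.077082) / 0.14154 ≈ 0.4554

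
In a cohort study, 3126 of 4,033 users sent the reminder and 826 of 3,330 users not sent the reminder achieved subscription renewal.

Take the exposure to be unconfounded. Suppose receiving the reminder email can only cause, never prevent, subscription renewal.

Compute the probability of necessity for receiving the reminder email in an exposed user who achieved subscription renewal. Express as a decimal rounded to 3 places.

PN ≈ 0.680

p₁ = P(outcome | exposed) = 3126/4033 = 0.77511
p₀ = P(outcome | unexposed) = 826/3330 = 0.24805
Under exogeneity and monotonicity, PN = (p₁ − p₀) / p₁.
PN = (0.77511 − 0.24805) / 0.77511 = 0.52706 / 0.77511 ≈ 0.6800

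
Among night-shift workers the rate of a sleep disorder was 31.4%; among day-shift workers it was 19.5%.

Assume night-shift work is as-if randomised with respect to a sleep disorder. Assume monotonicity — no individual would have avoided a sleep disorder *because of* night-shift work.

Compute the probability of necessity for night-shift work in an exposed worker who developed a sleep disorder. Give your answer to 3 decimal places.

p₁ = 0.314, p₀ = 0.195.
Under exogeneity and monotonicity, PN = (p₁ − p₀) / p₁.
PN = (0.314 − 0.195) / 0.314 = 0.119 / 0.314 ≈ 0.3790

PN ≈ 0.379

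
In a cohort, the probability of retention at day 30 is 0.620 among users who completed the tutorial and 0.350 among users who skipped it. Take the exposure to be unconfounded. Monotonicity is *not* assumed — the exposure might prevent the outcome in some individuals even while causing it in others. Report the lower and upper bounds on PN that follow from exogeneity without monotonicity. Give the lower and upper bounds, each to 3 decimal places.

0.435 ≤ PN ≤ 1.000

Let p₁ = 0.62, p₀ = 0.35.
Under exogeneity alone the bounds on PN are max{0,(p₁−p₀)/p₁} ≤ PN ≤ min{1,(1−p₀)/p₁}.
  lower = (p₁ − p₀)/p₁ = 0.27 / 0.62 ≈ 0.4355
  upper = min{1, (1 − p₀)/p₁} = 0.65 / 0.62 ≈ 1.0484 → capped at 1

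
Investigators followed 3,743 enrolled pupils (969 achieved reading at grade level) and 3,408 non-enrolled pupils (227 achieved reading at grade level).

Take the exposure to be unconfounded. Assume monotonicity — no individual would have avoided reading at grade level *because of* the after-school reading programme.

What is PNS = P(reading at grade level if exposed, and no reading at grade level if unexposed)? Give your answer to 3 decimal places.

p₁ = P(outcome | exposed) = 969/3743 = 0.25888
p₀ = P(outcome | unexposed) = 227/3408 = 0.066608
Under exogeneity and monotonicity, PNS = p₁ − p₀.
PNS = 0.25888 − 0.066608 = 0.19228

PNS ≈ 0.192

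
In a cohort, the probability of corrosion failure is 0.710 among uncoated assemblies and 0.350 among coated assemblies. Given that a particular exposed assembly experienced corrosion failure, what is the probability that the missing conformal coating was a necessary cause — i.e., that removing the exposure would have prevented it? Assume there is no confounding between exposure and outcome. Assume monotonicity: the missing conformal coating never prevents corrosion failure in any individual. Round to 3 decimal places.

Let p₁ = 0.71, p₀ = 0.35.
Under exogeneity and monotonicity, PN = (p₁ − p₀) / p₁.
PN = (0.71 − 0.35) / 0.71 = 0.36 / 0.71 ≈ 0.5070

PN ≈ 0.507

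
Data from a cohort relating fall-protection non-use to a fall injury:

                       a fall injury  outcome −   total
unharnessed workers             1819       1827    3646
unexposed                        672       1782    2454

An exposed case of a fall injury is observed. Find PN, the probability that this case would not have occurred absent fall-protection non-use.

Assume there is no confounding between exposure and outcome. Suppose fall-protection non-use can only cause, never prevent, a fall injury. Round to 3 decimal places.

PN ≈ 0.451

p₁ = P(outcome | exposed) = 1819/3646 = 0.4989
p₀ = P(outcome | unexposed) = 672/2454 = 0.27384
Under exogeneity and monotonicity, PN = (p₁ − p₀)/p₁.
PN = (0.4989 − 0.27384) / 0.4989 ≈ 0.4511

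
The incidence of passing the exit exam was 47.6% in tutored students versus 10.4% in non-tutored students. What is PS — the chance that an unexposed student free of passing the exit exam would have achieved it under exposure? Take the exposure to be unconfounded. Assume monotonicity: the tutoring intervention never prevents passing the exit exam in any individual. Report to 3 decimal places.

PS ≈ 0.415

p₁ = 0.476, p₀ = 0.104.
Under exogeneity and monotonicity, PS = (p₁ − p₀) / (1 − p₀).
PS = (0.476 − 0.104) / (1 − 0.104) = 0.372 / 0.896 ≈ 0.4152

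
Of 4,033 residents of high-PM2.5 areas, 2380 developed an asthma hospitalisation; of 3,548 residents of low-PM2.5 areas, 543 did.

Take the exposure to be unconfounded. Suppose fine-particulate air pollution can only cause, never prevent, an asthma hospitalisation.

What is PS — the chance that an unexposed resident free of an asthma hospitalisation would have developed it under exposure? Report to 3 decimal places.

PS ≈ 0.516

p₁ = P(outcome | exposed) = 2380/4033 = 0.59013
p₀ = P(outcome | unexposed) = 543/3548 = 0.15304
Under exogeneity and monotonicity, PS = (p₁ − p₀) / (1 − p₀).
PS = (0.59013 − 0.15304) / (1 − 0.15304) = 0.43709 / 0.84696 ≈ 0.5161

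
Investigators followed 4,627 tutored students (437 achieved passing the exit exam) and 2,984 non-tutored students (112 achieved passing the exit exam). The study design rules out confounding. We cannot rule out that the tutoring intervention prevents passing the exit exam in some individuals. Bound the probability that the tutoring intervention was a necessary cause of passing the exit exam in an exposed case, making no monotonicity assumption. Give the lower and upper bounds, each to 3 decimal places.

p₁ = P(outcome | exposed) = 437/4627 = 0.094446
p₀ = P(outcome | unexposed) = 112/2984 = 0.037534
Under exogeneity alone the bounds on PN are max{0,(p₁−p₀)/p₁} ≤ PN ≤ min{1,(1−p₀)/p₁}.
  lower = (p₁ − p₀)/p₁ = 0.056912 / 0.094446 ≈ 0.6026
  upper = min{1, (1 − p₀)/p₁} = 0.96247 / 0.094446 ≈ 10.1907 → capped at 1

0.603 ≤ PN ≤ 1.000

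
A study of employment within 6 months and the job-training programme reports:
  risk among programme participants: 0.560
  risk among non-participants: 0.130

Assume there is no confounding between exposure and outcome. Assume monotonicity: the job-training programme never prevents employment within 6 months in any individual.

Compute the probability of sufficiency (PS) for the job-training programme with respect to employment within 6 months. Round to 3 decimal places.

PS ≈ 0.494

Let p₁ = 0.56, p₀ = 0.13.
Under exogeneity and monotonicity, PS = (p₁ − p₀) / (1 − p₀).
PS = (0.56 − 0.13) / (1 − 0.13) = 0.43 / 0.87 ≈ 0.4943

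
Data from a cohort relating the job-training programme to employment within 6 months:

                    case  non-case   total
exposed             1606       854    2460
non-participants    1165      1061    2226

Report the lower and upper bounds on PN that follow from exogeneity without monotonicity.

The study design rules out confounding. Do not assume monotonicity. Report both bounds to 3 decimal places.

0.198 ≤ PN ≤ 0.730

p₁ = P(outcome | exposed) = 1606/2460 = 0.65285
p₀ = P(outcome | unexposed) = 1165/2226 = 0.52336
Under exogeneity alone the bounds on PN are max{0,(p₁−p₀)/p₁} ≤ PN ≤ min{1,(1−p₀)/p₁}.
  lower = (p₁ − p₀)/p₁ = 0.12949 / 0.65285 ≈ 0.1983
  upper = min{1, (1 − p₀)/p₁} = 0.47664 / 0.65285 ≈ 0.7301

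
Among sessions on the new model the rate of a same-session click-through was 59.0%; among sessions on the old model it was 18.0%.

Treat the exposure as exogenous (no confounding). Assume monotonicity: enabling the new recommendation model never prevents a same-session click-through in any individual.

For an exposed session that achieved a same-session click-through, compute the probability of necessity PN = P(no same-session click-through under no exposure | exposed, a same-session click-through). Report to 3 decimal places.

p₁ = 0.59, p₀ = 0.18.
Under exogeneity and monotonicity, PN = (p₁ − p₀) / p₁.
PN = (0.59 − 0.18) / 0.59 = 0.41 / 0.59 ≈ 0.6949

PN ≈ 0.695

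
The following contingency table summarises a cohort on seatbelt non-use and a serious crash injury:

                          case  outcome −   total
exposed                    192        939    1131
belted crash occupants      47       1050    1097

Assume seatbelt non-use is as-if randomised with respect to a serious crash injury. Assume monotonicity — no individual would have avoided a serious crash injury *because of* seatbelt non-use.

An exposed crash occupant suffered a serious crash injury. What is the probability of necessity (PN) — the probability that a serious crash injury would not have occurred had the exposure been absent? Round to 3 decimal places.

PN ≈ 0.748

p₁ = P(outcome | exposed) = 192/1131 = 0.16976
p₀ = P(outcome | unexposed) = 47/1097 = 0.042844
Under exogeneity and monotonicity, PN = (p₁ − p₀) / p₁.
PN = (0.16976 − 0.042844) / 0.16976 = 0.12692 / 0.16976 ≈ 0.7476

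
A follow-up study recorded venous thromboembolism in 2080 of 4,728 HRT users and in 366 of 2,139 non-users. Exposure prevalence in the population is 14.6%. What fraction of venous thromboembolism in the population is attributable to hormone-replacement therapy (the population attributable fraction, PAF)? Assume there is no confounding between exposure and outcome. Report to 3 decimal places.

PAF ≈ 0.187

p₁ = P(outcome | exposed) = 2080/4728 = 0.43993
p₀ = P(outcome | unexposed) = 366/2139 = 0.17111
Overall risk P(Y=1) = π·p₁ + (1−π)·p₀ = 0.146×0.43993 + 0.854×0.17111 = 0.21036.
Under exogeneity, PAF = [P(Y=1) − p₀] / P(Y=1).
PAF = (0.21036 − 0.17111) / 0.21036 ≈ 0.1866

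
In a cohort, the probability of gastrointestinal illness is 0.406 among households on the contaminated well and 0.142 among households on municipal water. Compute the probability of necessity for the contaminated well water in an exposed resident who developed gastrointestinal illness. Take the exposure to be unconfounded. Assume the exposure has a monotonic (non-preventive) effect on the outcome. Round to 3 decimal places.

PN ≈ 0.650

Let p₁ = 0.406, p₀ = 0.142.
Under exogeneity and monotonicity, PN = (p₁ − p₀) / p₁.
PN = (0.406 − 0.142) / 0.406 = 0.264 / 0.406 ≈ 0.6502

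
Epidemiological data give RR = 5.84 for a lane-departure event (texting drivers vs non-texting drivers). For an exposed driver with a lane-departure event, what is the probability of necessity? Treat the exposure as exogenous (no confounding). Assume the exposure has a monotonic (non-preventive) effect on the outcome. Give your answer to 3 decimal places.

PN ≈ 0.829

Under exogeneity and monotonicity, PN = (RR − 1) / RR = 1 − 1/RR.
PN = (5.84 − 1) / 5.84 = 4.84 / 5.84 ≈ 0.8288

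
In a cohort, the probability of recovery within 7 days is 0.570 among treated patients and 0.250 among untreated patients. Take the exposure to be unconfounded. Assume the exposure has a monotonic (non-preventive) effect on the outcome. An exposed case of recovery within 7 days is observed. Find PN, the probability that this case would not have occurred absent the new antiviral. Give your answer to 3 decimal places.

Let p₁ = 0.57, p₀ = 0.25.
Under exogeneity and monotonicity, PN = (p₁ − p₀) / p₁.
PN = (0.57 − 0.25) / 0.57 = 0.32 / 0.57 ≈ 0.5614

PN ≈ 0.561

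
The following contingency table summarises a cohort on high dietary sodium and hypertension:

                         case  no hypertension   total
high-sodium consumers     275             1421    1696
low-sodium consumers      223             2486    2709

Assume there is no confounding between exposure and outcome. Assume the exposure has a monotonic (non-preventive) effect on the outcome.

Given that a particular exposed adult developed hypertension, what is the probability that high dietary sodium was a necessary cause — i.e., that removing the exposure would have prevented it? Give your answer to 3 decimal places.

p₁ = P(outcome | exposed) = 275/1696 = 0.16215
p₀ = P(outcome | unexposed) = 223/2709 = 0.082318
Under exogeneity and monotonicity, PN = (p₁ − p₀)/p₁.
PN = (0.16215 − 0.082318) / 0.16215 ≈ 0.4923

PN ≈ 0.492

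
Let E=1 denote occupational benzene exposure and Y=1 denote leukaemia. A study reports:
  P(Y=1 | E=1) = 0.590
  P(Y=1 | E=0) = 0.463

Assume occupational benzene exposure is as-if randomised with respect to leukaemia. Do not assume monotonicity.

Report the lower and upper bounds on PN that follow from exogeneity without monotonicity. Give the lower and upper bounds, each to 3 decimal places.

Let p₁ = 0.59, p₀ = 0.463.
Under exogeneity alone the bounds on PN are max{0,(p₁−p₀)/p₁} ≤ PN ≤ min{1,(1−p₀)/p₁}.
  lower = (p₁ − p₀)/p₁ = 0.127 / 0.59 ≈ 0.2153
  upper = min{1, (1 − p₀)/p₁} = 0.537 / 0.59 ≈ 0.9102

0.215 ≤ PN ≤ 0.910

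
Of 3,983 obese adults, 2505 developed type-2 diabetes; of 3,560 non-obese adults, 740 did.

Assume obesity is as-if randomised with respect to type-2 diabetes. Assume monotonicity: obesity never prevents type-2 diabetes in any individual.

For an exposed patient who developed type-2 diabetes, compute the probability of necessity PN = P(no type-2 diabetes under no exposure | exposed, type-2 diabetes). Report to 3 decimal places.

PN ≈ 0.669

p₁ = P(outcome | exposed) = 2505/3983 = 0.62892
p₀ = P(outcome | unexposed) = 740/3560 = 0.20787
Under exogeneity and monotonicity, PN = (p₁ − p₀) / p₁.
PN = (0.62892 − 0.20787) / 0.62892 = 0.42106 / 0.62892 ≈ 0.6695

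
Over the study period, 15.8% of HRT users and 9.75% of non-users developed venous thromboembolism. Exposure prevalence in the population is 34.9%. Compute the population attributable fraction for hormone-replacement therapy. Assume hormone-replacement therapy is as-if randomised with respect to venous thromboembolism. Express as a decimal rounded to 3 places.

PAF ≈ 0.178

p₁ = 0.158, p₀ = 0.0975.
Overall risk P(Y=1) = π·p₁ + (1−π)·p₀ = 0.349×0.158 + 0.651×0.0975 = 0.11861.
Under exogeneity, PAF = [P(Y=1) − p₀] / P(Y=1).
PAF = (0.11861 − 0.0975) / 0.11861 ≈ 0.1780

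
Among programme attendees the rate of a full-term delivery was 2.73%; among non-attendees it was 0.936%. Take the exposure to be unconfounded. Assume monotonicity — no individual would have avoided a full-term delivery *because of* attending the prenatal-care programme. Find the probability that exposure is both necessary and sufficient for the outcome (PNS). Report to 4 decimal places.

p₁ = 0.0273, p₀ = 0.00936.
Under exogeneity and monotonicity, PNS = p₁ − p₀.
PNS = 0.0273 − 0.00936 = 0.01794

PNS ≈ 0.0179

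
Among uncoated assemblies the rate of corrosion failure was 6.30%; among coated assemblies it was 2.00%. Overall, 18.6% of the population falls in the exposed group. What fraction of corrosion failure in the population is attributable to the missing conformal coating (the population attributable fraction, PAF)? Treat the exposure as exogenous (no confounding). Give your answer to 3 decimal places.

p₁ = 0.063, p₀ = 0.02.
Overall risk P(Y=1) = π·p₁ + (1−π)·p₀ = 0.186×0.063 + 0.814×0.02 = 0.027998.
Under exogeneity, PAF = [P(Y=1) − p₀] / P(Y=1).
PAF = (0.027998 − 0.02) / 0.027998 ≈ 0.2857

PAF ≈ 0.286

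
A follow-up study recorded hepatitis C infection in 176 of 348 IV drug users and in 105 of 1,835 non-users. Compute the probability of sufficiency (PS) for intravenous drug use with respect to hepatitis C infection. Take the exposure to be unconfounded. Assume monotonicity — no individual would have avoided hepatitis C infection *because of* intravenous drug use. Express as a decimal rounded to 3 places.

PS ≈ 0.476

p₁ = P(outcome | exposed) = 176/348 = 0.50575
p₀ = P(outcome | unexposed) = 105/1835 = 0.057221
Under exogeneity and monotonicity, PS = (p₁ − p₀) / (1 − p₀).
PS = (0.50575 − 0.057221) / (1 − 0.057221) = 0.44853 / 0.94278 ≈ 0.4757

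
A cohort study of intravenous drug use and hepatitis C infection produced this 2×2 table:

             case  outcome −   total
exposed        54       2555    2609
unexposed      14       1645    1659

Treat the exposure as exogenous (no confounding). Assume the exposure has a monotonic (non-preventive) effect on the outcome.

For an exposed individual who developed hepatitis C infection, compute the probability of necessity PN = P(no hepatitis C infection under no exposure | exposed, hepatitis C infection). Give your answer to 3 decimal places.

p₁ = P(outcome | exposed) = 54/2609 = 0.020698
p₀ = P(outcome | unexposed) = 14/1659 = 0.0084388
Under exogeneity and monotonicity, PN = (p₁ − p₀)/p₁.
PN = (0.020698 − 0.0084388) / 0.020698 ≈ 0.5923

PN ≈ 0.592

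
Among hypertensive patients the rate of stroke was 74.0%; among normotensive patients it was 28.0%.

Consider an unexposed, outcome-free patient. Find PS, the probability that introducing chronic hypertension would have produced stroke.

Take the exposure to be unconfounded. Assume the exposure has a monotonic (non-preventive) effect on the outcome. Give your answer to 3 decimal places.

p₁ = 0.74, p₀ = 0.28.
Under exogeneity and monotonicity, PS = (p₁ − p₀) / (1 − p₀).
PS = (0.74 − 0.28) / (1 − 0.28) = 0.46 / 0.72 ≈ 0.6389

PS ≈ 0.639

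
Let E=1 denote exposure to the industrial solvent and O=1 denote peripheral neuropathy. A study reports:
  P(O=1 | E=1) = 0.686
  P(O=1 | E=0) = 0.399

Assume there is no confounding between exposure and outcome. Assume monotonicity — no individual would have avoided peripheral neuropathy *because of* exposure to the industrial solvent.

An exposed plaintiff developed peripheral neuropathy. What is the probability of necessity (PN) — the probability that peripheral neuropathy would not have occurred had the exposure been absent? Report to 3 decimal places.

PN ≈ 0.418

Let p₁ = 0.686, p₀ = 0.399.
Under exogeneity and monotonicity, PN = (p₁ − p₀) / p₁.
PN = (0.686 − 0.399) / 0.686 = 0.287 / 0.686 ≈ 0.4184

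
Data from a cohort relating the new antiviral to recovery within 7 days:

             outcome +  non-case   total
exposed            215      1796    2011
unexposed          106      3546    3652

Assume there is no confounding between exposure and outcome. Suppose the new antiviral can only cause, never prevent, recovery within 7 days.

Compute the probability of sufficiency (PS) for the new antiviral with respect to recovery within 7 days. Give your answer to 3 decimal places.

PS ≈ 0.080

p₁ = P(outcome | exposed) = 215/2011 = 0.10691
p₀ = P(outcome | unexposed) = 106/3652 = 0.029025
Under exogeneity and monotonicity, PS = (p₁ − p₀) / (1 − p₀).
PS = (0.10691 − 0.029025) / (1 − 0.029025) = 0.077887 / 0.97097 ≈ 0.0802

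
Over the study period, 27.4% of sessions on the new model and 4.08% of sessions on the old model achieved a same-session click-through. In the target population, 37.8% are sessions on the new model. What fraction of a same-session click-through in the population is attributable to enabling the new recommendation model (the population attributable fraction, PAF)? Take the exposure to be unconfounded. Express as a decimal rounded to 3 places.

p₁ = 0.274, p₀ = 0.0408.
Overall risk P(Y=1) = π·p₁ + (1−π)·p₀ = 0.378×0.274 + 0.622×0.0408 = 0.12895.
Under exogeneity, PAF = [P(Y=1) − p₀] / P(Y=1).
PAF = (0.12895 − 0.0408) / 0.12895 ≈ 0.6836

PAF ≈ 0.684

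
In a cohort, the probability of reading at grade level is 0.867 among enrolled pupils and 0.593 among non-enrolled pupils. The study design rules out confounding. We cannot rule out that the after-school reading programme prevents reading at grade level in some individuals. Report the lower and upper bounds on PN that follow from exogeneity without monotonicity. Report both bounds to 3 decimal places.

Let p₁ = 0.867, p₀ = 0.593.
Under exogeneity alone the bounds on PN are max{0,(p₁−p₀)/p₁} ≤ PN ≤ min{1,(1−p₀)/p₁}.
  lower = (p₁ − p₀)/p₁ = 0.274 / 0.867 ≈ 0.3160
  upper = min{1, (1 − p₀)/p₁} = 0.407 / 0.867 ≈ 0.4694

0.316 ≤ PN ≤ 0.469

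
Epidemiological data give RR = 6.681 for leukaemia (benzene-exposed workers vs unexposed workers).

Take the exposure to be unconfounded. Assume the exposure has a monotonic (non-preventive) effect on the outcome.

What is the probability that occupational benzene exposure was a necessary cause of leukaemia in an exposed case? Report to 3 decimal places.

PN ≈ 0.850

Under exogeneity and monotonicity, PN = (RR − 1) / RR = 1 − 1/RR.
PN = (6.681 − 1) / 6.681 = 5.681 / 6.681 ≈ 0.8503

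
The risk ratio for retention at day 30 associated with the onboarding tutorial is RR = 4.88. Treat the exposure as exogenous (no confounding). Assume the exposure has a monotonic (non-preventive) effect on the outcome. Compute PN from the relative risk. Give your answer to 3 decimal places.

Under exogeneity and monotonicity, PN = (RR − 1) / RR = 1 − 1/RR.
PN = (4.88 − 1) / 4.88 = 3.88 / 4.88 ≈ 0.7951

PN ≈ 0.795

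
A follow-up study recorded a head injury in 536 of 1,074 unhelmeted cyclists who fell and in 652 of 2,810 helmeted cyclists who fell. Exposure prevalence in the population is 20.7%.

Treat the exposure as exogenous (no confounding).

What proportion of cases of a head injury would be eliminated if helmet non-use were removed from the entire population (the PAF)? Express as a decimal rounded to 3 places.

PAF ≈ 0.192

p₁ = P(outcome | exposed) = 536/1074 = 0.49907
p₀ = P(outcome | unexposed) = 652/2810 = 0.23203
Overall risk P(Y=1) = π·p₁ + (1−π)·p₀ = 0.207×0.49907 + 0.793×0.23203 = 0.28731.
Under exogeneity, PAF = [P(Y=1) − p₀] / P(Y=1).
PAF = (0.28731 − 0.23203) / 0.28731 ≈ 0.1924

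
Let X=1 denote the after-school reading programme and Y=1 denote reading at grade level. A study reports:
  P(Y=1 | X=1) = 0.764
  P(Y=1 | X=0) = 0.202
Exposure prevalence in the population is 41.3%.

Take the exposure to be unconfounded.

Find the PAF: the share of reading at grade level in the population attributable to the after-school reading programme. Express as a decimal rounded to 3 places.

PAF ≈ 0.535

Let p₁ = 0.764, p₀ = 0.202.
Overall risk P(Y=1) = π·p₁ + (1−π)·p₀ = 0.413×0.764 + 0.587×0.202 = 0.43411.
Under exogeneity, PAF = [P(Y=1) − p₀] / P(Y=1).
PAF = (0.43411 − 0.202) / 0.43411 ≈ 0.5347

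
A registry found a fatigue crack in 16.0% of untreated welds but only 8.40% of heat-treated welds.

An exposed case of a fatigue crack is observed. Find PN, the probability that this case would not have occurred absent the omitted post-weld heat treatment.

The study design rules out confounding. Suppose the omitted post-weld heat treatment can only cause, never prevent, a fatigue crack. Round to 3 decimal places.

PN ≈ 0.475

p₁ = 0.16, p₀ = 0.084.
Under exogeneity and monotonicity, PN = (p₁ − p₀) / p₁.
PN = (0.16 − 0.084) / 0.16 = 0.076 / 0.16 ≈ 0.4750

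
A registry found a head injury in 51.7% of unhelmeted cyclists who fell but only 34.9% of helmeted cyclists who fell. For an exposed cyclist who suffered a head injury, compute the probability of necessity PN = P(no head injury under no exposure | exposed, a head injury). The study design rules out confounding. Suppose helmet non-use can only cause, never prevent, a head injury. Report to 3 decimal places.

p₁ = 0.517, p₀ = 0.349.
Under exogeneity and monotonicity, PN = (p₁ − p₀) / p₁.
PN = (0.517 − 0.349) / 0.517 = 0.168 / 0.517 ≈ 0.3250

PN ≈ 0.325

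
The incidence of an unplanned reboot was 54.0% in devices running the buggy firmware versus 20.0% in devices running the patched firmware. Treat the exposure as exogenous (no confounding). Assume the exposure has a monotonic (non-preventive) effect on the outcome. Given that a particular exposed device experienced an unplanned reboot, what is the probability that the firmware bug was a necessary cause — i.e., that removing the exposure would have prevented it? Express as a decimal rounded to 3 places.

PN ≈ 0.630

p₁ = 0.54, p₀ = 0.2.
Under exogeneity and monotonicity, PN = (p₁ − p₀) / p₁.
PN = (0.54 − 0.2) / 0.54 = 0.34 / 0.54 ≈ 0.6296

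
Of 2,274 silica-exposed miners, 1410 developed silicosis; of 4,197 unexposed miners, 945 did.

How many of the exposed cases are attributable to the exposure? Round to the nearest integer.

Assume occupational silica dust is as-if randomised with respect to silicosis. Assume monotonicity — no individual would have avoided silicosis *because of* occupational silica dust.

p₁ = P(outcome | exposed) = 1410/2274 = 0.62005
p₀ = P(outcome | unexposed) = 945/4197 = 0.22516
PN = (p₁ − p₀)/p₁ = (0.62005 − 0.22516) / 0.62005 ≈ 0.63687.
Attributable cases ≈ PN × (exposed cases) = 0.63687 × 1410 ≈ 897.98.

about 898 cases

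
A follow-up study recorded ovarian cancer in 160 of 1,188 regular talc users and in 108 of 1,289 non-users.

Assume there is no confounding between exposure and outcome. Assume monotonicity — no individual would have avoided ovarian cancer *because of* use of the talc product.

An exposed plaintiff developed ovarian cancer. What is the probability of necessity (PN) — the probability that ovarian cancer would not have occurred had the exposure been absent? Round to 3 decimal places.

p₁ = P(outcome | exposed) = 160/1188 = 0.13468
p₀ = P(outcome | unexposed) = 108/1289 = 0.083786
Under exogeneity and monotonicity, PN = (p₁ − p₀) / p₁.
PN = (0.13468 − 0.083786) / 0.13468 = 0.050894 / 0.13468 ≈ 0.3779

PN ≈ 0.378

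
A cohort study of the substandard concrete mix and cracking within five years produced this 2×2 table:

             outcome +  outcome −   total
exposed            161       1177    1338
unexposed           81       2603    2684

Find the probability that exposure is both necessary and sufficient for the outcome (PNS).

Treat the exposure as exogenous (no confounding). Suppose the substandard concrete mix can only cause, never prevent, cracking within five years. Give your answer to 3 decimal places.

PNS ≈ 0.090

p₁ = P(outcome | exposed) = 161/1338 = 0.12033
p₀ = P(outcome | unexposed) = 81/2684 = 0.030179
Under exogeneity and monotonicity, PNS = p₁ − p₀.
PNS = 0.12033 − 0.030179 = 0.09015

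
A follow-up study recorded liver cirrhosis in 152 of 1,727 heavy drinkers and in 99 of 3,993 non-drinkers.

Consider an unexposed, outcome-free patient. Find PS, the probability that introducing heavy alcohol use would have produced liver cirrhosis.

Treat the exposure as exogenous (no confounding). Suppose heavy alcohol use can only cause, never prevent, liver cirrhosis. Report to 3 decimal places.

PS ≈ 0.065

p₁ = P(outcome | exposed) = 152/1727 = 0.088014
p₀ = P(outcome | unexposed) = 99/3993 = 0.024793
Under exogeneity and monotonicity, PS = (p₁ − p₀) / (1 − p₀).
PS = (0.088014 − 0.024793) / (1 − 0.024793) = 0.063221 / 0.97521 ≈ 0.0648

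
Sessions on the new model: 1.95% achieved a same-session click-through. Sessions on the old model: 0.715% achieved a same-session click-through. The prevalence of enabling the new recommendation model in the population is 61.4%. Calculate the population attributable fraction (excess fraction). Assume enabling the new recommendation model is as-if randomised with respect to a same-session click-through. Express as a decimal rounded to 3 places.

p₁ = 0.0195, p₀ = 0.00715.
Overall risk P(Y=1) = π·p₁ + (1−π)·p₀ = 0.614×0.0195 + 0.386×0.00715 = 0.014733.
Under exogeneity, PAF = [P(Y=1) − p₀] / P(Y=1).
PAF = (0.014733 − 0.00715) / 0.014733 ≈ 0.5147

PAF ≈ 0.515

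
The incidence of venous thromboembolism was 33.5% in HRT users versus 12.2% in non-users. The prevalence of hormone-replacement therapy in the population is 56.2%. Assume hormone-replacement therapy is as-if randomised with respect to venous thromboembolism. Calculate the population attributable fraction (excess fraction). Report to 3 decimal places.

PAF ≈ 0.495

p₁ = 0.335, p₀ = 0.122.
Overall risk P(Y=1) = π·p₁ + (1−π)·p₀ = 0.562×0.335 + 0.438×0.122 = 0.24171.
Under exogeneity, PAF = [P(Y=1) − p₀] / P(Y=1).
PAF = (0.24171 − 0.122) / 0.24171 ≈ 0.4953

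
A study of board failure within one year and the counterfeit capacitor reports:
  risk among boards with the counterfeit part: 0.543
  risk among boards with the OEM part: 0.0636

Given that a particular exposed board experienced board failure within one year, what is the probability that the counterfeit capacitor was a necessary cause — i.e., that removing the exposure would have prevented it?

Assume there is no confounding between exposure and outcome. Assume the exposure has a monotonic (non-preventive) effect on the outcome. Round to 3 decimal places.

PN ≈ 0.883

Let p₁ = 0.543, p₀ = 0.0636.
Under exogeneity and monotonicity, PN = (p₁ − p₀) / p₁.
PN = (0.543 − 0.0636) / 0.543 = 0.4794 / 0.543 ≈ 0.8829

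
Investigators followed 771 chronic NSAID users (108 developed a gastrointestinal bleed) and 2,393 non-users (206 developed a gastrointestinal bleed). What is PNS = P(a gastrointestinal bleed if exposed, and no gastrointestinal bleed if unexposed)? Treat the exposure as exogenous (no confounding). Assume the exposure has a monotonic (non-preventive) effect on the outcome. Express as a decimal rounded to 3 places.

PNS ≈ 0.054

p₁ = P(outcome | exposed) = 108/771 = 0.14008
p₀ = P(outcome | unexposed) = 206/2393 = 0.086084
Under exogeneity and monotonicity, PNS = p₁ − p₀.
PNS = 0.14008 − 0.086084 = 0.053993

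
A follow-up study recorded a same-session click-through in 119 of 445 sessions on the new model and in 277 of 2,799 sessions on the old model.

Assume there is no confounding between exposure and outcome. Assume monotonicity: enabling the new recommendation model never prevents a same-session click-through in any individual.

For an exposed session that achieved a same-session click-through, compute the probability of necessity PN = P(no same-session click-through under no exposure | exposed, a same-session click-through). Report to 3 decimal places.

PN ≈ 0.630

p₁ = P(outcome | exposed) = 119/445 = 0.26742
p₀ = P(outcome | unexposed) = 277/2799 = 0.098964
Under exogeneity and monotonicity, PN = (p₁ − p₀) / p₁.
PN = (0.26742 − 0.098964) / 0.26742 = 0.16845 / 0.26742 ≈ 0.6299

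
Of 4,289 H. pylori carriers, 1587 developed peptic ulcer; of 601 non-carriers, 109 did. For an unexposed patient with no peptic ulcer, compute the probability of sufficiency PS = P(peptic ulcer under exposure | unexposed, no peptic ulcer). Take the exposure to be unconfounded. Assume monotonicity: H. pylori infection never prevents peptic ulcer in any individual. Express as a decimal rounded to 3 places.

PS ≈ 0.230

p₁ = P(outcome | exposed) = 1587/4289 = 0.37002
p₀ = P(outcome | unexposed) = 109/601 = 0.18136
Under exogeneity and monotonicity, PS = (p₁ − p₀) / (1 − p₀).
PS = (0.37002 − 0.18136) / (1 − 0.18136) = 0.18865 / 0.81864 ≈ 0.2304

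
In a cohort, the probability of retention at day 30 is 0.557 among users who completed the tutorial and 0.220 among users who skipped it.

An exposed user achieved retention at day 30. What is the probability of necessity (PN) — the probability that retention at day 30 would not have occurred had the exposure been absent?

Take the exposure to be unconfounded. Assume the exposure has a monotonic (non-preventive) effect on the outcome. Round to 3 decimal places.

PN ≈ 0.605

Let p₁ = 0.557, p₀ = 0.22.
Under exogeneity and monotonicity, PN = (p₁ − p₀) / p₁.
PN = (0.557 − 0.22) / 0.557 = 0.337 / 0.557 ≈ 0.6050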